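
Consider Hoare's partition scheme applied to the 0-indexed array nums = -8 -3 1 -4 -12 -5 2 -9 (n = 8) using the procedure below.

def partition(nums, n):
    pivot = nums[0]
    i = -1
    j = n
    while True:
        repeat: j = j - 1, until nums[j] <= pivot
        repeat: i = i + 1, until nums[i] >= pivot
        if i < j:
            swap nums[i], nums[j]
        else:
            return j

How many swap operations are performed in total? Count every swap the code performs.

pivot = nums[0] = -8; i = -1, j = 8
j→7 (nums[7]=-9≤-8), i→0 (nums[0]=-8≥-8); i<j, swap → -9 -3 1 -4 -12 -5 2 -8
j→4 (nums[4]=-12≤-8), i→1 (nums[1]=-3≥-8); i<j, swap → -9 -12 1 -4 -3 -5 2 -8
j→1, i→2; i≥j, return j=1. nums = -9 -12 1 -4 -3 -5 2 -8

2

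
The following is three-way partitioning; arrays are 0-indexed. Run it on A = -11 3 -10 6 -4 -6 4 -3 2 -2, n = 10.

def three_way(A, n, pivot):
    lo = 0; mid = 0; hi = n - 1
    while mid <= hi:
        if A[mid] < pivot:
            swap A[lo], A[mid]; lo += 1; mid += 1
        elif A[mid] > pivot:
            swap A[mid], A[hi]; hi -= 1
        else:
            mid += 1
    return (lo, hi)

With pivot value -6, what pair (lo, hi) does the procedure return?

lo=0 mid=0 hi=9
-11<-6: swap(0,0), lo=1 mid=1 ⇒ -11 3 -10 6 -4 -6 4 -3 2 -2
3>-6: swap(1,9), hi=8 ⇒ -11 -2 -10 6 -4 -6 4 -3 2 3
-2>-6: swap(1,8), hi=7 ⇒ -11 2 -10 6 -4 -6 4 -3 -2 3
2>-6: swap(1,7), hi=6 ⇒ -11 -3 -10 6 -4 -6 4 2 -2 3
-3>-6: swap(1,6), hi=5 ⇒ -11 4 -10 6 -4 -6 -3 2 -2 3
4>-6: swap(1,5), hi=4 ⇒ -11 -6 -10 6 -4 4 -3 2 -2 3
-6=-6: mid=2
-10<-6: swap(1,2), lo=2 mid=3 ⇒ -11 -10 -6 6 -4 4 -3 2 -2 3
6>-6: swap(3,4), hi=3 ⇒ -11 -10 -6 -4 6 4 -3 2 -2 3
-4>-6: swap(3,3), hi=2 ⇒ -11 -10 -6 -4 6 4 -3 2 -2 3
done. lo=2 hi=2; A=-11 -10 -6 -4 6 4 -3 2 -2 3

(2, 2)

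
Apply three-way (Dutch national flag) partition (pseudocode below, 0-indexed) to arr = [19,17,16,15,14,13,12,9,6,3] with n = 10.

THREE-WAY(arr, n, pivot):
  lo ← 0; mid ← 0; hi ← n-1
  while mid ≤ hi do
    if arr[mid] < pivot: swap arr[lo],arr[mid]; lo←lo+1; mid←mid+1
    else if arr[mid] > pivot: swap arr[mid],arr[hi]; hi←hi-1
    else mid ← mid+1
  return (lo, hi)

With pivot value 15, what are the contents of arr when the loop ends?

[3,6,9,14,13,12,15,16,17,19]

lo=0 mid=0 hi=9
19>15: swap(0,9), hi=8 ⇒ [3,17,16,15,14,13,12,9,6,19]
3<15: swap(0,0), lo=1 mid=1 ⇒ [3,17,16,15,14,13,12,9,6,19]
17>15: swap(1,8), hi=7 ⇒ [3,6,16,15,14,13,12,9,17,19]
6<15: swap(1,1), lo=2 mid=2 ⇒ [3,6,16,15,14,13,12,9,17,19]
16>15: swap(2,7), hi=6 ⇒ [3,6,9,15,14,13,12,16,17,19]
9<15: swap(2,2), lo=3 mid=3 ⇒ [3,6,9,15,14,13,12,16,17,19]
15=15: mid=4
14<15: swap(3,4), lo=4 mid=5 ⇒ [3,6,9,14,15,13,12,16,17,19]
13<15: swap(4,5), lo=5 mid=6 ⇒ [3,6,9,14,13,15,12,16,17,19]
12<15: swap(5,6), lo=6 mid=7 ⇒ [3,6,9,14,13,12,15,16,17,19]
done. lo=6 hi=6; arr=[3,6,9,14,13,12,15,16,17,19]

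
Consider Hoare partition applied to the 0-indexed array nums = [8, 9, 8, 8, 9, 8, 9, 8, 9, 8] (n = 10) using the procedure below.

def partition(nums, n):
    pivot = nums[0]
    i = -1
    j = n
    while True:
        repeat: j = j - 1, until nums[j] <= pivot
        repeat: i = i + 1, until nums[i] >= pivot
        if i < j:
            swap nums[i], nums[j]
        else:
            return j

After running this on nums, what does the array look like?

[8, 8, 8, 8, 9, 8, 9, 9, 9, 8]

pivot = nums[0] = 8; i = -1, j = 10
j→9 (nums[9]=8≤8), i→0 (nums[0]=8≥8); i<j, swap → [8, 9, 8, 8, 9, 8, 9, 8, 9, 8]
j→7 (nums[7]=8≤8), i→1 (nums[1]=9≥8); i<j, swap → [8, 8, 8, 8, 9, 8, 9, 9, 9, 8]
j→5 (nums[5]=8≤8), i→2 (nums[2]=8≥8); i<j, swap → [8, 8, 8, 8, 9, 8, 9, 9, 9, 8]
j→3, i→3; i≥j, return j=3. nums = [8, 8, 8, 8, 9, 8, 9, 9, 9, 8]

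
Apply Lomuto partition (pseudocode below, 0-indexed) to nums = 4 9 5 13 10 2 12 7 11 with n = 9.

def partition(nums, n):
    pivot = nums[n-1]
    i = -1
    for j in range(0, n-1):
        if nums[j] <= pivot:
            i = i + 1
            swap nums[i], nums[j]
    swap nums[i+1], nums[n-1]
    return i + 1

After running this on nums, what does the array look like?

pivot = nums[8] = 11; i = -1
j=0: nums[0]=4 ≤ 11 → i=0, swap nums[0],nums[0] (no change) → 4 9 5 13 10 2 12 7 11
j=1: nums[1]=9 ≤ 11 → i=1, swap nums[1],nums[1] (no change) → 4 9 5 13 10 2 12 7 11
j=2: nums[2]=5 ≤ 11 → i=2, swap nums[2],nums[2] (no change) → 4 9 5 13 10 2 12 7 11
j=3: nums[3]=13 > 11 → no swap
j=4: nums[4]=10 ≤ 11 → i=3, swap nums[3],nums[4] → 4 9 5 10 13 2 12 7 11
j=5: nums[5]=2 ≤ 11 → i=4, swap nums[4],nums[5] → 4 9 5 10 2 13 12 7 11
j=6: nums[6]=12 > 11 → no swap
j=7: nums[7]=7 ≤ 11 → i=5, swap nums[5],nums[7] → 4 9 5 10 2 7 12 13 11
final swap nums[6],nums[8] → 4 9 5 10 2 7 11 13 12; return 6

4 9 5 10 2 7 11 13 12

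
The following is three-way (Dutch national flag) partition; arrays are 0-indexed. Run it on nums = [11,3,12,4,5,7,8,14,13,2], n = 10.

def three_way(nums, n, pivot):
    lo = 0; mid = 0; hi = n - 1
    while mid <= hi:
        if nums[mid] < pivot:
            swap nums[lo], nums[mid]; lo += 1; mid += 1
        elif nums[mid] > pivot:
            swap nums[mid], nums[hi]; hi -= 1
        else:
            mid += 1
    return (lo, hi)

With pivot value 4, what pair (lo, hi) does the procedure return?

(2, 2)

lo=0 mid=0 hi=9
11>4: swap(0,9), hi=8 ⇒ [2,3,12,4,5,7,8,14,13,11]
2<4: swap(0,0), lo=1 mid=1 ⇒ [2,3,12,4,5,7,8,14,13,11]
3<4: swap(1,1), lo=2 mid=2 ⇒ [2,3,12,4,5,7,8,14,13,11]
12>4: swap(2,8), hi=7 ⇒ [2,3,13,4,5,7,8,14,12,11]
13>4: swap(2,7), hi=6 ⇒ [2,3,14,4,5,7,8,13,12,11]
14>4: swap(2,6), hi=5 ⇒ [2,3,8,4,5,7,14,13,12,11]
8>4: swap(2,5), hi=4 ⇒ [2,3,7,4,5,8,14,13,12,11]
7>4: swap(2,4), hi=3 ⇒ [2,3,5,4,7,8,14,13,12,11]
5>4: swap(2,3), hi=2 ⇒ [2,3,4,5,7,8,14,13,12,11]
4=4: mid=3
done. lo=2 hi=2; nums=[2,3,4,5,7,8,14,13,12,11]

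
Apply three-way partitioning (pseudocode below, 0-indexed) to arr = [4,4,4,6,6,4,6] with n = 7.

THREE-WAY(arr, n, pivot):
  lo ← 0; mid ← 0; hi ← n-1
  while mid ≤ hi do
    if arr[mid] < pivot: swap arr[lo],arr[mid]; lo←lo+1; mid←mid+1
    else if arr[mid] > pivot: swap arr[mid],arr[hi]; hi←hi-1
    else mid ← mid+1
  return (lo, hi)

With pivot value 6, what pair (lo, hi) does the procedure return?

(4, 6)

lo=0 mid=0 hi=6
4<6: swap(0,0), lo=1 mid=1 ⇒ [4,4,4,6,6,4,6]
4<6: swap(1,1), lo=2 mid=2 ⇒ [4,4,4,6,6,4,6]
4<6: swap(2,2), lo=3 mid=3 ⇒ [4,4,4,6,6,4,6]
6=6: mid=4
6=6: mid=5
4<6: swap(3,5), lo=4 mid=6 ⇒ [4,4,4,4,6,6,6]
6=6: mid=7
done. lo=4 hi=6; arr=[4,4,4,4,6,6,6]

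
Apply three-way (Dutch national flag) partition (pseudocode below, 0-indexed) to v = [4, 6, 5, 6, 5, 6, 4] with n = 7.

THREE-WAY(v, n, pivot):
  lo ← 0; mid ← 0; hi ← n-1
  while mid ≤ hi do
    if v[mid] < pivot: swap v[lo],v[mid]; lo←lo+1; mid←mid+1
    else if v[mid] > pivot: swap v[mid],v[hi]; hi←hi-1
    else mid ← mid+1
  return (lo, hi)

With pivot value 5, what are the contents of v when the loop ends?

[4, 4, 5, 5, 6, 6, 6]

pivot = 5; lo=0, mid=0, hi=6
v[mid]=4<5: swap v[0],v[0]; lo=1,mid=1 → [4, 6, 5, 6, 5, 6, 4]
v[mid]=6>5: swap v[1],v[6]; hi=5 → [4, 4, 5, 6, 5, 6, 6]
v[mid]=4<5: swap v[1],v[1]; lo=2,mid=2 → [4, 4, 5, 6, 5, 6, 6]
v[mid]=5=5: mid=3
v[mid]=6>5: swap v[3],v[5]; hi=4 → [4, 4, 5, 6, 5, 6, 6]
v[mid]=6>5: swap v[3],v[4]; hi=3 → [4, 4, 5, 5, 6, 6, 6]
v[mid]=5=5: mid=4
end: lo=2, hi=3; v = [4, 4, 5, 5, 6, 6, 6]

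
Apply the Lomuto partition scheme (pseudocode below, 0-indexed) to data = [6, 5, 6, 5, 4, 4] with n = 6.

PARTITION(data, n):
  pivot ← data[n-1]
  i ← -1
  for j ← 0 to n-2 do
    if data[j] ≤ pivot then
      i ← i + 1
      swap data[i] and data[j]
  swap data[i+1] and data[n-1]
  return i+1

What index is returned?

1

pivot = data[5] = 4; i = -1
j=0: data[0]=6 > 4 → no swap
j=1: data[1]=5 > 4 → no swap
j=2: data[2]=6 > 4 → no swap
j=3: data[3]=5 > 4 → no swap
j=4: data[4]=4 ≤ 4 → i=0, swap data[0],data[4] → [4, 5, 6, 5, 6, 4]
final swap data[1],data[5] → [4, 4, 6, 5, 6, 5]; return 1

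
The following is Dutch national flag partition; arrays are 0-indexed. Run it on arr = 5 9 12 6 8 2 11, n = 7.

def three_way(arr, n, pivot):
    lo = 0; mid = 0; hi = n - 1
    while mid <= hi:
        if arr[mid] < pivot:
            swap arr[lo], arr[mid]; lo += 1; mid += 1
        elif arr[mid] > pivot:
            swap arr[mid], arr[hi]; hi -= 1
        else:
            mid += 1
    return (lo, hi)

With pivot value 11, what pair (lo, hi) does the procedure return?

lo=0 mid=0 hi=6
5<11: swap(0,0), lo=1 mid=1 ⇒ 5 9 12 6 8 2 11
9<11: swap(1,1), lo=2 mid=2 ⇒ 5 9 12 6 8 2 11
12>11: swap(2,6), hi=5 ⇒ 5 9 11 6 8 2 12
11=11: mid=3
6<11: swap(2,3), lo=3 mid=4 ⇒ 5 9 6 11 8 2 12
8<11: swap(3,4), lo=4 mid=5 ⇒ 5 9 6 8 11 2 12
2<11: swap(4,5), lo=5 mid=6 ⇒ 5 9 6 8 2 11 12
done. lo=5 hi=5; arr=5 9 6 8 2 11 12

(5, 5)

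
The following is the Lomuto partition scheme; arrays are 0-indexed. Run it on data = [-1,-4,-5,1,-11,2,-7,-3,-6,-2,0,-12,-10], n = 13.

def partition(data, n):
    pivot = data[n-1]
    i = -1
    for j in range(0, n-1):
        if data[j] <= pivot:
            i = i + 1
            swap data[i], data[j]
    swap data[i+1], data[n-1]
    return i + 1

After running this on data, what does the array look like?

[-11,-12,-10,1,-1,2,-7,-3,-6,-2,0,-4,-5]

pivot = data[12] = -10; i = -1
j=0: data[0]=-1 > -10 → no swap
j=1: data[1]=-4 > -10 → no swap
j=2: data[2]=-5 > -10 → no swap
j=3: data[3]=1 > -10 → no swap
j=4: data[4]=-11 ≤ -10 → i=0, swap data[0],data[4] → [-11,-4,-5,1,-1,2,-7,-3,-6,-2,0,-12,-10]
j=5: data[5]=2 > -10 → no swap
j=6: data[6]=-7 > -10 → no swap
j=7: data[7]=-3 > -10 → no swap
j=8: data[8]=-6 > -10 → no swap
j=9: data[9]=-2 > -10 → no swap
j=10: data[10]=0 > -10 → no swap
j=11: data[11]=-12 ≤ -10 → i=1, swap data[1],data[11] → [-11,-12,-5,1,-1,2,-7,-3,-6,-2,0,-4,-10]
final swap data[2],data[12] → [-11,-12,-10,1,-1,2,-7,-3,-6,-2,0,-4,-5]; return 2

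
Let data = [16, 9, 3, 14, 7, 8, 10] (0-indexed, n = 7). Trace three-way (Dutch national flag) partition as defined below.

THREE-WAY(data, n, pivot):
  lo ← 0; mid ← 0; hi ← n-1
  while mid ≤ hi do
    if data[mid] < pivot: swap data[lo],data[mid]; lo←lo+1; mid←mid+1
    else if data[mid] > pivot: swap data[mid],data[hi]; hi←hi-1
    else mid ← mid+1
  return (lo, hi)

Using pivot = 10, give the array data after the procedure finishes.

pivot = 10; lo=0, mid=0, hi=6
data[mid]=16>10: swap data[0],data[6]; hi=5 → [10, 9, 3, 14, 7, 8, 16]
data[mid]=10=10: mid=1
data[mid]=9<10: swap data[0],data[1]; lo=1,mid=2 → [9, 10, 3, 14, 7, 8, 16]
data[mid]=3<10: swap data[1],data[2]; lo=2,mid=3 → [9, 3, 10, 14, 7, 8, 16]
data[mid]=14>10: swap data[3],data[5]; hi=4 → [9, 3, 10, 8, 7, 14, 16]
data[mid]=8<10: swap data[2],data[3]; lo=3,mid=4 → [9, 3, 8, 10, 7, 14, 16]
data[mid]=7<10: swap data[3],data[4]; lo=4,mid=5 → [9, 3, 8, 7, 10, 14, 16]
end: lo=4, hi=4; data = [9, 3, 8, 7, 10, 14, 16]

[9, 3, 8, 7, 10, 14, 16]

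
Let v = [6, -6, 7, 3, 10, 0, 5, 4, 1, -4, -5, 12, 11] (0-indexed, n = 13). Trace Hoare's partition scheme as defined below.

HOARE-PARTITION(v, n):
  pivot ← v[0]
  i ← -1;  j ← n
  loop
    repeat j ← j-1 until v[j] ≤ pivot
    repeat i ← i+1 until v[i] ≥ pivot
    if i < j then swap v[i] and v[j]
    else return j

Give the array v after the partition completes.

[-5, -6, -4, 3, 1, 0, 5, 4, 10, 7, 6, 12, 11]

pivot=6
j stops at 10 (-5), i stops at 0 (6); swap ⇒ [-5, -6, 7, 3, 10, 0, 5, 4, 1, -4, 6, 12, 11]
j stops at 9 (-4), i stops at 2 (7); swap ⇒ [-5, -6, -4, 3, 10, 0, 5, 4, 1, 7, 6, 12, 11]
j stops at 8 (1), i stops at 4 (10); swap ⇒ [-5, -6, -4, 3, 1, 0, 5, 4, 10, 7, 6, 12, 11]
j stops at 7, i stops at 8; i≥j ⇒ return 7. v=[-5, -6, -4, 3, 1, 0, 5, 4, 10, 7, 6, 12, 11]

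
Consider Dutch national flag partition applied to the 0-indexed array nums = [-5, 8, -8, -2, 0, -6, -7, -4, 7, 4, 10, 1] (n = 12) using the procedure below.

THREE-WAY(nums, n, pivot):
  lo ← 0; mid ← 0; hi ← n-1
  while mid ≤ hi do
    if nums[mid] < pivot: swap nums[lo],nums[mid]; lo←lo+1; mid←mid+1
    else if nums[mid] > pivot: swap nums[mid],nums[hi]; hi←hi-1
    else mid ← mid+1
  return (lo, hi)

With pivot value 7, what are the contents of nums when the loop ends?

pivot = 7; lo=0, mid=0, hi=11
nums[mid]=-5<7: swap nums[0],nums[0]; lo=1,mid=1 → [-5, 8, -8, -2, 0, -6, -7, -4, 7, 4, 10, 1]
nums[mid]=8>7: swap nums[1],nums[11]; hi=10 → [-5, 1, -8, -2, 0, -6, -7, -4, 7, 4, 10, 8]
nums[mid]=1<7: swap nums[1],nums[1]; lo=2,mid=2 → [-5, 1, -8, -2, 0, -6, -7, -4, 7, 4, 10, 8]
nums[mid]=-8<7: swap nums[2],nums[2]; lo=3,mid=3 → [-5, 1, -8, -2, 0, -6, -7, -4, 7, 4, 10, 8]
nums[mid]=-2<7: swap nums[3],nums[3]; lo=4,mid=4 → [-5, 1, -8, -2, 0, -6, -7, -4, 7, 4, 10, 8]
nums[mid]=0<7: swap nums[4],nums[4]; lo=5,mid=5 → [-5, 1, -8, -2, 0, -6, -7, -4, 7, 4, 10, 8]
nums[mid]=-6<7: swap nums[5],nums[5]; lo=6,mid=6 → [-5, 1, -8, -2, 0, -6, -7, -4, 7, 4, 10, 8]
nums[mid]=-7<7: swap nums[6],nums[6]; lo=7,mid=7 → [-5, 1, -8, -2, 0, -6, -7, -4, 7, 4, 10, 8]
nums[mid]=-4<7: swap nums[7],nums[7]; lo=8,mid=8 → [-5, 1, -8, -2, 0, -6, -7, -4, 7, 4, 10, 8]
nums[mid]=7=7: mid=9
nums[mid]=4<7: swap nums[8],nums[9]; lo=9,mid=10 → [-5, 1, -8, -2, 0, -6, -7, -4, 4, 7, 10, 8]
nums[mid]=10>7: swap nums[10],nums[10]; hi=9 → [-5, 1, -8, -2, 0, -6, -7, -4, 4, 7, 10, 8]
end: lo=9, hi=9; nums = [-5, 1, -8, -2, 0, -6, -7, -4, 4, 7, 10, 8]

[-5, 1, -8, -2, 0, -6, -7, -4, 4, 7, 10, 8]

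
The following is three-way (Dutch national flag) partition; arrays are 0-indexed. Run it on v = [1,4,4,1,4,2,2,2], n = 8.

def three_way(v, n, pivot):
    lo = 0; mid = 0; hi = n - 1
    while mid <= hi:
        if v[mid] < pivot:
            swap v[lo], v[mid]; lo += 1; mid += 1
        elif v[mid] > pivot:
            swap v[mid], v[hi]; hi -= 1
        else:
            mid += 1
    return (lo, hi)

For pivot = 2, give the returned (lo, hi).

lo=0 mid=0 hi=7
1<2: swap(0,0), lo=1 mid=1 ⇒ [1,4,4,1,4,2,2,2]
4>2: swap(1,7), hi=6 ⇒ [1,2,4,1,4,2,2,4]
2=2: mid=2
4>2: swap(2,6), hi=5 ⇒ [1,2,2,1,4,2,4,4]
2=2: mid=3
1<2: swap(1,3), lo=2 mid=4 ⇒ [1,1,2,2,4,2,4,4]
4>2: swap(4,5), hi=4 ⇒ [1,1,2,2,2,4,4,4]
2=2: mid=5
done. lo=2 hi=4; v=[1,1,2,2,2,4,4,4]

(2, 4)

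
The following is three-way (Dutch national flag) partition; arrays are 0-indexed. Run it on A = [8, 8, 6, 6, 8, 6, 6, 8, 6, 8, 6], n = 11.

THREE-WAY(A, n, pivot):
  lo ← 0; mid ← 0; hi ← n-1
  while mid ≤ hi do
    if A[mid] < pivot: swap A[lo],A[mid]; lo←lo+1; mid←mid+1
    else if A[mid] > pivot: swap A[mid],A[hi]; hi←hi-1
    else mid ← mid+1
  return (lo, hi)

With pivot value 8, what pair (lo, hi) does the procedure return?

(6, 10)

pivot = 8; lo=0, mid=0, hi=10
A[mid]=8=8: mid=1
A[mid]=8=8: mid=2
A[mid]=6<8: swap A[0],A[2]; lo=1,mid=3 → [6, 8, 8, 6, 8, 6, 6, 8, 6, 8, 6]
A[mid]=6<8: swap A[1],A[3]; lo=2,mid=4 → [6, 6, 8, 8, 8, 6, 6, 8, 6, 8, 6]
A[mid]=8=8: mid=5
A[mid]=6<8: swap A[2],A[5]; lo=3,mid=6 → [6, 6, 6, 8, 8, 8, 6, 8, 6, 8, 6]
A[mid]=6<8: swap A[3],A[6]; lo=4,mid=7 → [6, 6, 6, 6, 8, 8, 8, 8, 6, 8, 6]
A[mid]=8=8: mid=8
A[mid]=6<8: swap A[4],A[8]; lo=5,mid=9 → [6, 6, 6, 6, 6, 8, 8, 8, 8, 8, 6]
A[mid]=8=8: mid=10
A[mid]=6<8: swap A[5],A[10]; lo=6,mid=11 → [6, 6, 6, 6, 6, 6, 8, 8, 8, 8, 8]
end: lo=6, hi=10; A = [6, 6, 6, 6, 6, 6, 8, 8, 8, 8, 8]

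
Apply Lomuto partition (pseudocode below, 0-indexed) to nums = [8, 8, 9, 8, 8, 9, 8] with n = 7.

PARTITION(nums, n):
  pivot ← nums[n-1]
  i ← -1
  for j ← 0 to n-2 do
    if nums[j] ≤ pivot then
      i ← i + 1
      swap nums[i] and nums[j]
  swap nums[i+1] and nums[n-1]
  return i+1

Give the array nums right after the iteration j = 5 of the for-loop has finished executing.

[8, 8, 8, 8, 9, 9, 8]

pivot = nums[6] = 8; i = -1
j=0: nums[0]=8 ≤ 8 → i=0, swap nums[0],nums[0] (no change) → [8, 8, 9, 8, 8, 9, 8]
j=1: nums[1]=8 ≤ 8 → i=1, swap nums[1],nums[1] (no change) → [8, 8, 9, 8, 8, 9, 8]
j=2: nums[2]=9 > 8 → no swap
j=3: nums[3]=8 ≤ 8 → i=2, swap nums[2],nums[3] → [8, 8, 8, 9, 8, 9, 8]
j=4: nums[4]=8 ≤ 8 → i=3, swap nums[3],nums[4] → [8, 8, 8, 8, 9, 9, 8]
j=5: nums[5]=9 > 8 → no swap
(after j=5) nums = [8, 8, 8, 8, 9, 9, 8]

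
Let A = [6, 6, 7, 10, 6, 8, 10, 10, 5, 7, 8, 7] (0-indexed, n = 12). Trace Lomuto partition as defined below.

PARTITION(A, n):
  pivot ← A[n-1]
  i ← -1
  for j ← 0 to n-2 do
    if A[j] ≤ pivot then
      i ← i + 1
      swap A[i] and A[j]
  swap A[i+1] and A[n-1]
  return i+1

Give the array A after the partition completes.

pivot = A[11] = 7; i = -1
j=0: A[0]=6 ≤ 7 → i=0, swap A[0],A[0] (no change) → [6, 6, 7, 10, 6, 8, 10, 10, 5, 7, 8, 7]
j=1: A[1]=6 ≤ 7 → i=1, swap A[1],A[1] (no change) → [6, 6, 7, 10, 6, 8, 10, 10, 5, 7, 8, 7]
j=2: A[2]=7 ≤ 7 → i=2, swap A[2],A[2] (no change) → [6, 6, 7, 10, 6, 8, 10, 10, 5, 7, 8, 7]
j=3: A[3]=10 > 7 → no swap
j=4: A[4]=6 ≤ 7 → i=3, swap A[3],A[4] → [6, 6, 7, 6, 10, 8, 10, 10, 5, 7, 8, 7]
j=5: A[5]=8 > 7 → no swap
j=6: A[6]=10 > 7 → no swap
j=7: A[7]=10 > 7 → no swap
j=8: A[8]=5 ≤ 7 → i=4, swap A[4],A[8] → [6, 6, 7, 6, 5, 8, 10, 10, 10, 7, 8, 7]
j=9: A[9]=7 ≤ 7 → i=5, swap A[5],A[9] → [6, 6, 7, 6, 5, 7, 10, 10, 10, 8, 8, 7]
j=10: A[10]=8 > 7 → no swap
final swap A[6],A[11] → [6, 6, 7, 6, 5, 7, 7, 10, 10, 8, 8, 10]; return 6

[6, 6, 7, 6, 5, 7, 7, 10, 10, 8, 8, 10]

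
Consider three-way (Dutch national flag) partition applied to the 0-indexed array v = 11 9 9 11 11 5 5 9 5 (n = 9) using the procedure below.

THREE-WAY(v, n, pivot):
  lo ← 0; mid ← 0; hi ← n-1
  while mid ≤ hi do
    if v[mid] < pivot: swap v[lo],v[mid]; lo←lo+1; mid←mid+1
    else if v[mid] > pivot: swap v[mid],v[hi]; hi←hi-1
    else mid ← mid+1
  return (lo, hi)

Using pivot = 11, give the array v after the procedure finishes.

pivot = 11; lo=0, mid=0, hi=8
v[mid]=11=11: mid=1
v[mid]=9<11: swap v[0],v[1]; lo=1,mid=2 → 9 11 9 11 11 5 5 9 5
v[mid]=9<11: swap v[1],v[2]; lo=2,mid=3 → 9 9 11 11 11 5 5 9 5
v[mid]=11=11: mid=4
v[mid]=11=11: mid=5
v[mid]=5<11: swap v[2],v[5]; lo=3,mid=6 → 9 9 5 11 11 11 5 9 5
v[mid]=5<11: swap v[3],v[6]; lo=4,mid=7 → 9 9 5 5 11 11 11 9 5
v[mid]=9<11: swap v[4],v[7]; lo=5,mid=8 → 9 9 5 5 9 11 11 11 5
v[mid]=5<11: swap v[5],v[8]; lo=6,mid=9 → 9 9 5 5 9 5 11 11 11
end: lo=6, hi=8; v = 9 9 5 5 9 5 11 11 11

9 9 5 5 9 5 11 11 11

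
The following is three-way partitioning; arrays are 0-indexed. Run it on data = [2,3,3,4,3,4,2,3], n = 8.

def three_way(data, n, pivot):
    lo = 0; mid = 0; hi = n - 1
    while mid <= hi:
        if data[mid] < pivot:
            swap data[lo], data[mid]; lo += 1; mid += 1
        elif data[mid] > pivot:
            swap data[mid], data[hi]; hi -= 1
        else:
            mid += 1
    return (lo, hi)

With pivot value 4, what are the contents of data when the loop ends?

lo=0 mid=0 hi=7
2<4: swap(0,0), lo=1 mid=1 ⇒ [2,3,3,4,3,4,2,3]
3<4: swap(1,1), lo=2 mid=2 ⇒ [2,3,3,4,3,4,2,3]
3<4: swap(2,2), lo=3 mid=3 ⇒ [2,3,3,4,3,4,2,3]
4=4: mid=4
3<4: swap(3,4), lo=4 mid=5 ⇒ [2,3,3,3,4,4,2,3]
4=4: mid=6
2<4: swap(4,6), lo=5 mid=7 ⇒ [2,3,3,3,2,4,4,3]
3<4: swap(5,7), lo=6 mid=8 ⇒ [2,3,3,3,2,3,4,4]
done. lo=6 hi=7; data=[2,3,3,3,2,3,4,4]

[2,3,3,3,2,3,4,4]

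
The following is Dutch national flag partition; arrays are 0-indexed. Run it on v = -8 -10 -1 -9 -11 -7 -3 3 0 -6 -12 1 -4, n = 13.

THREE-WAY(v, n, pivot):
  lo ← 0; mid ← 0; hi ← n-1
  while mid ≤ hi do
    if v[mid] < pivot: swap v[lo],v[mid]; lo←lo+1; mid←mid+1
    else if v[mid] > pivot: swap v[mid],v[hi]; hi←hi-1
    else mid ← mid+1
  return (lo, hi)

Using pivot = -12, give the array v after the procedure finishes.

pivot = -12; lo=0, mid=0, hi=12
v[mid]=-8>-12: swap v[0],v[12]; hi=11 → -4 -10 -1 -9 -11 -7 -3 3 0 -6 -12 1 -8
v[mid]=-4>-12: swap v[0],v[11]; hi=10 → 1 -10 -1 -9 -11 -7 -3 3 0 -6 -12 -4 -8
v[mid]=1>-12: swap v[0],v[10]; hi=9 → -12 -10 -1 -9 -11 -7 -3 3 0 -6 1 -4 -8
v[mid]=-12=-12: mid=1
v[mid]=-10>-12: swap v[1],v[9]; hi=8 → -12 -6 -1 -9 -11 -7 -3 3 0 -10 1 -4 -8
v[mid]=-6>-12: swap v[1],v[8]; hi=7 → -12 0 -1 -9 -11 -7 -3 3 -6 -10 1 -4 -8
v[mid]=0>-12: swap v[1],v[7]; hi=6 → -12 3 -1 -9 -11 -7 -3 0 -6 -10 1 -4 -8
v[mid]=3>-12: swap v[1],v[6]; hi=5 → -12 -3 -1 -9 -11 -7 3 0 -6 -10 1 -4 -8
v[mid]=-3>-12: swap v[1],v[5]; hi=4 → -12 -7 -1 -9 -11 -3 3 0 -6 -10 1 -4 -8
v[mid]=-7>-12: swap v[1],v[4]; hi=3 → -12 -11 -1 -9 -7 -3 3 0 -6 -10 1 -4 -8
v[mid]=-11>-12: swap v[1],v[3]; hi=2 → -12 -9 -1 -11 -7 -3 3 0 -6 -10 1 -4 -8
v[mid]=-9>-12: swap v[1],v[2]; hi=1 → -12 -1 -9 -11 -7 -3 3 0 -6 -10 1 -4 -8
v[mid]=-1>-12: swap v[1],v[1]; hi=0 → -12 -1 -9 -11 -7 -3 3 0 -6 -10 1 -4 -8
end: lo=0, hi=0; v = -12 -1 -9 -11 -7 -3 3 0 -6 -10 1 -4 -8

-12 -1 -9 -11 -7 -3 3 0 -6 -10 1 -4 -8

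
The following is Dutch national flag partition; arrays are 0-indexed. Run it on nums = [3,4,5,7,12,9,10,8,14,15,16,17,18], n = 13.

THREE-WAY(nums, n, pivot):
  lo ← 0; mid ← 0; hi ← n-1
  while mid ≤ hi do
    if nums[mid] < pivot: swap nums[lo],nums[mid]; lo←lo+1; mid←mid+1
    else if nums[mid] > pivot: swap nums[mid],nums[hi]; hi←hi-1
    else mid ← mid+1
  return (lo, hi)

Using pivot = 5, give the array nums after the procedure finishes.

pivot = 5; lo=0, mid=0, hi=12
nums[mid]=3<5: swap nums[0],nums[0]; lo=1,mid=1 → [3,4,5,7,12,9,10,8,14,15,16,17,18]
nums[mid]=4<5: swap nums[1],nums[1]; lo=2,mid=2 → [3,4,5,7,12,9,10,8,14,15,16,17,18]
nums[mid]=5=5: mid=3
nums[mid]=7>5: swap nums[3],nums[12]; hi=11 → [3,4,5,18,12,9,10,8,14,15,16,17,7]
nums[mid]=18>5: swap nums[3],nums[11]; hi=10 → [3,4,5,17,12,9,10,8,14,15,16,18,7]
nums[mid]=17>5: swap nums[3],nums[10]; hi=9 → [3,4,5,16,12,9,10,8,14,15,17,18,7]
nums[mid]=16>5: swap nums[3],nums[9]; hi=8 → [3,4,5,15,12,9,10,8,14,16,17,18,7]
nums[mid]=15>5: swap nums[3],nums[8]; hi=7 → [3,4,5,14,12,9,10,8,15,16,17,18,7]
nums[mid]=14>5: swap nums[3],nums[7]; hi=6 → [3,4,5,8,12,9,10,14,15,16,17,18,7]
nums[mid]=8>5: swap nums[3],nums[6]; hi=5 → [3,4,5,10,12,9,8,14,15,16,17,18,7]
nums[mid]=10>5: swap nums[3],nums[5]; hi=4 → [3,4,5,9,12,10,8,14,15,16,17,18,7]
nums[mid]=9>5: swap nums[3],nums[4]; hi=3 → [3,4,5,12,9,10,8,14,15,16,17,18,7]
nums[mid]=12>5: swap nums[3],nums[3]; hi=2 → [3,4,5,12,9,10,8,14,15,16,17,18,7]
end: lo=2, hi=2; nums = [3,4,5,12,9,10,8,14,15,16,17,18,7]

[3,4,5,12,9,10,8,14,15,16,17,18,7]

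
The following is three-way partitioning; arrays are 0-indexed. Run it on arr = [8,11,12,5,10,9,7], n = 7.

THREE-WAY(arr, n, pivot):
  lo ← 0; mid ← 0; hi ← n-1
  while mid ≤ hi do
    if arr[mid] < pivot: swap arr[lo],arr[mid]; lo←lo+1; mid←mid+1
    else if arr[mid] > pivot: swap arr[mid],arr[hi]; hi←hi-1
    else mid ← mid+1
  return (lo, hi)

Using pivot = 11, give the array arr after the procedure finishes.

pivot = 11; lo=0, mid=0, hi=6
arr[mid]=8<11: swap arr[0],arr[0]; lo=1,mid=1 → [8,11,12,5,10,9,7]
arr[mid]=11=11: mid=2
arr[mid]=12>11: swap arr[2],arr[6]; hi=5 → [8,11,7,5,10,9,12]
arr[mid]=7<11: swap arr[1],arr[2]; lo=2,mid=3 → [8,7,11,5,10,9,12]
arr[mid]=5<11: swap arr[2],arr[3]; lo=3,mid=4 → [8,7,5,11,10,9,12]
arr[mid]=10<11: swap arr[3],arr[4]; lo=4,mid=5 → [8,7,5,10,11,9,12]
arr[mid]=9<11: swap arr[4],arr[5]; lo=5,mid=6 → [8,7,5,10,9,11,12]
end: lo=5, hi=5; arr = [8,7,5,10,9,11,12]

[8,7,5,10,9,11,12]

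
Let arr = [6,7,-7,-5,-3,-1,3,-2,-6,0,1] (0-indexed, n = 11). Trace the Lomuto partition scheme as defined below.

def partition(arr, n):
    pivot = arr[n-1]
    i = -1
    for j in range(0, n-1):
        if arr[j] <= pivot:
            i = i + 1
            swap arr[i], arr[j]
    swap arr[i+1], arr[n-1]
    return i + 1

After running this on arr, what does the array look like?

pivot = arr[10] = 1; i = -1
j=0: arr[0]=6 > 1 → no swap
j=1: arr[1]=7 > 1 → no swap
j=2: arr[2]=-7 ≤ 1 → i=0, swap arr[0],arr[2] → [-7,7,6,-5,-3,-1,3,-2,-6,0,1]
j=3: arr[3]=-5 ≤ 1 → i=1, swap arr[1],arr[3] → [-7,-5,6,7,-3,-1,3,-2,-6,0,1]
j=4: arr[4]=-3 ≤ 1 → i=2, swap arr[2],arr[4] → [-7,-5,-3,7,6,-1,3,-2,-6,0,1]
j=5: arr[5]=-1 ≤ 1 → i=3, swap arr[3],arr[5] → [-7,-5,-3,-1,6,7,3,-2,-6,0,1]
j=6: arr[6]=3 > 1 → no swap
j=7: arr[7]=-2 ≤ 1 → i=4, swap arr[4],arr[7] → [-7,-5,-3,-1,-2,7,3,6,-6,0,1]
j=8: arr[8]=-6 ≤ 1 → i=5, swap arr[5],arr[8] → [-7,-5,-3,-1,-2,-6,3,6,7,0,1]
j=9: arr[9]=0 ≤ 1 → i=6, swap arr[6],arr[9] → [-7,-5,-3,-1,-2,-6,0,6,7,3,1]
final swap arr[7],arr[10] → [-7,-5,-3,-1,-2,-6,0,1,7,3,6]; return 7

[-7,-5,-3,-1,-2,-6,0,1,7,3,6]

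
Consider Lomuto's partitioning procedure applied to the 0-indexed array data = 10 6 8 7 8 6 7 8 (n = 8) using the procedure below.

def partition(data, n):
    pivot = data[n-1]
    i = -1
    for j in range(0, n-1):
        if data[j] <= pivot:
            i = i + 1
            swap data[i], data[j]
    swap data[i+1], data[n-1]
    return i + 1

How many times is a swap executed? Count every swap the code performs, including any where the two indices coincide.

pivot = data[7] = 8; i = -1
j=0: data[0]=10 > 8 → no swap
j=1: data[1]=6 ≤ 8 → i=0, swap data[0],data[1] → 6 10 8 7 8 6 7 8
j=2: data[2]=8 ≤ 8 → i=1, swap data[1],data[2] → 6 8 10 7 8 6 7 8
j=3: data[3]=7 ≤ 8 → i=2, swap data[2],data[3] → 6 8 7 10 8 6 7 8
j=4: data[4]=8 ≤ 8 → i=3, swap data[3],data[4] → 6 8 7 8 10 6 7 8
j=5: data[5]=6 ≤ 8 → i=4, swap data[4],data[5] → 6 8 7 8 6 10 7 8
j=6: data[6]=7 ≤ 8 → i=5, swap data[5],data[6] → 6 8 7 8 6 7 10 8
final swap data[6],data[7] → 6 8 7 8 6 7 8 10; return 6

7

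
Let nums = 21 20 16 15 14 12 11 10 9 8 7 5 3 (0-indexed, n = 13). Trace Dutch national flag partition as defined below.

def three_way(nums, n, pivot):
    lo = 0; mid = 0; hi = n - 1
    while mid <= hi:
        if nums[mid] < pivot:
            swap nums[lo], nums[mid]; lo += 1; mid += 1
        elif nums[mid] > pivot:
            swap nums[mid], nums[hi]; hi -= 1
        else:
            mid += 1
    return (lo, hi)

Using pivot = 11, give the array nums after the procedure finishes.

3 5 7 8 9 10 11 12 14 15 16 20 21

lo=0 mid=0 hi=12
21>11: swap(0,12), hi=11 ⇒ 3 20 16 15 14 12 11 10 9 8 7 5 21
3<11: swap(0,0), lo=1 mid=1 ⇒ 3 20 16 15 14 12 11 10 9 8 7 5 21
20>11: swap(1,11), hi=10 ⇒ 3 5 16 15 14 12 11 10 9 8 7 20 21
5<11: swap(1,1), lo=2 mid=2 ⇒ 3 5 16 15 14 12 11 10 9 8 7 20 21
16>11: swap(2,10), hi=9 ⇒ 3 5 7 15 14 12 11 10 9 8 16 20 21
7<11: swap(2,2), lo=3 mid=3 ⇒ 3 5 7 15 14 12 11 10 9 8 16 20 21
15>11: swap(3,9), hi=8 ⇒ 3 5 7 8 14 12 11 10 9 15 16 20 21
8<11: swap(3,3), lo=4 mid=4 ⇒ 3 5 7 8 14 12 11 10 9 15 16 20 21
14>11: swap(4,8), hi=7 ⇒ 3 5 7 8 9 12 11 10 14 15 16 20 21
9<11: swap(4,4), lo=5 mid=5 ⇒ 3 5 7 8 9 12 11 10 14 15 16 20 21
12>11: swap(5,7), hi=6 ⇒ 3 5 7 8 9 10 11 12 14 15 16 20 21
10<11: swap(5,5), lo=6 mid=6 ⇒ 3 5 7 8 9 10 11 12 14 15 16 20 21
11=11: mid=7
done. lo=6 hi=6; nums=3 5 7 8 9 10 11 12 14 15 16 20 21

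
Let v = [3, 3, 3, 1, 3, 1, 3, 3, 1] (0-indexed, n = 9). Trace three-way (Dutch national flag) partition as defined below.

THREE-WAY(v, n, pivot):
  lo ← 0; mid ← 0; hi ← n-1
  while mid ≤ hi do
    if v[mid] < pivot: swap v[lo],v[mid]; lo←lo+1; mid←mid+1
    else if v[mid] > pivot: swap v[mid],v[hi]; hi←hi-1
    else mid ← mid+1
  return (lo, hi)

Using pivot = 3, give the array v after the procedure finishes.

[1, 1, 1, 3, 3, 3, 3, 3, 3]

lo=0 mid=0 hi=8
3=3: mid=1
3=3: mid=2
3=3: mid=3
1<3: swap(0,3), lo=1 mid=4 ⇒ [1, 3, 3, 3, 3, 1, 3, 3, 1]
3=3: mid=5
1<3: swap(1,5), lo=2 mid=6 ⇒ [1, 1, 3, 3, 3, 3, 3, 3, 1]
3=3: mid=7
3=3: mid=8
1<3: swap(2,8), lo=3 mid=9 ⇒ [1, 1, 1, 3, 3, 3, 3, 3, 3]
done. lo=3 hi=8; v=[1, 1, 1, 3, 3, 3, 3, 3, 3]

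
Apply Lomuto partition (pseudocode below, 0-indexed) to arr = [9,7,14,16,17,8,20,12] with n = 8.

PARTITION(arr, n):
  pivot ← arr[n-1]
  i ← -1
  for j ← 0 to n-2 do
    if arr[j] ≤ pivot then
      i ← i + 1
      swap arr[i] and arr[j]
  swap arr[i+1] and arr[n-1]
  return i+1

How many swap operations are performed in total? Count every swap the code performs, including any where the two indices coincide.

pivot = arr[7] = 12; i = -1
j=0: arr[0]=9 ≤ 12 → i=0, swap arr[0],arr[0] (no change) → [9,7,14,16,17,8,20,12]
j=1: arr[1]=7 ≤ 12 → i=1, swap arr[1],arr[1] (no change) → [9,7,14,16,17,8,20,12]
j=2: arr[2]=14 > 12 → no swap
j=3: arr[3]=16 > 12 → no swap
j=4: arr[4]=17 > 12 → no swap
j=5: arr[5]=8 ≤ 12 → i=2, swap arr[2],arr[5] → [9,7,8,16,17,14,20,12]
j=6: arr[6]=20 > 12 → no swap
final swap arr[3],arr[7] → [9,7,8,12,17,14,20,16]; return 3

4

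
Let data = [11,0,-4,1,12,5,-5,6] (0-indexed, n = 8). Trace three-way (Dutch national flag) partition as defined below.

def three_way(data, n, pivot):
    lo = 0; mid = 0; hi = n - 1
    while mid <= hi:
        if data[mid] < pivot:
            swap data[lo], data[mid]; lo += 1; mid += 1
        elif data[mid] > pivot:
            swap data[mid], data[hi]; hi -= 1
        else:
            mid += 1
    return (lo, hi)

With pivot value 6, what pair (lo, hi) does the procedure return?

pivot = 6; lo=0, mid=0, hi=7
data[mid]=11>6: swap data[0],data[7]; hi=6 → [6,0,-4,1,12,5,-5,11]
data[mid]=6=6: mid=1
data[mid]=0<6: swap data[0],data[1]; lo=1,mid=2 → [0,6,-4,1,12,5,-5,11]
data[mid]=-4<6: swap data[1],data[2]; lo=2,mid=3 → [0,-4,6,1,12,5,-5,11]
data[mid]=1<6: swap data[2],data[3]; lo=3,mid=4 → [0,-4,1,6,12,5,-5,11]
data[mid]=12>6: swap data[4],data[6]; hi=5 → [0,-4,1,6,-5,5,12,11]
data[mid]=-5<6: swap data[3],data[4]; lo=4,mid=5 → [0,-4,1,-5,6,5,12,11]
data[mid]=5<6: swap data[4],data[5]; lo=5,mid=6 → [0,-4,1,-5,5,6,12,11]
end: lo=5, hi=5; data = [0,-4,1,-5,5,6,12,11]

(5, 5)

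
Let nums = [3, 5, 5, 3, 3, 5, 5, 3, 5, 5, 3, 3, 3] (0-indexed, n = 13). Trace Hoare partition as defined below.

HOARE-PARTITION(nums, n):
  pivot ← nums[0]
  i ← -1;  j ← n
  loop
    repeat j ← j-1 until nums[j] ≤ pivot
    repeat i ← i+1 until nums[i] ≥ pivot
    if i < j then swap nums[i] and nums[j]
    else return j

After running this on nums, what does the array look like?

pivot = nums[0] = 3; i = -1, j = 13
j→12 (nums[12]=3≤3), i→0 (nums[0]=3≥3); i<j, swap → [3, 5, 5, 3, 3, 5, 5, 3, 5, 5, 3, 3, 3]
j→11 (nums[11]=3≤3), i→1 (nums[1]=5≥3); i<j, swap → [3, 3, 5, 3, 3, 5, 5, 3, 5, 5, 3, 5, 3]
j→10 (nums[10]=3≤3), i→2 (nums[2]=5≥3); i<j, swap → [3, 3, 3, 3, 3, 5, 5, 3, 5, 5, 5, 5, 3]
j→7 (nums[7]=3≤3), i→3 (nums[3]=3≥3); i<j, swap → [3, 3, 3, 3, 3, 5, 5, 3, 5, 5, 5, 5, 3]
j→4, i→4; i≥j, return j=4. nums = [3, 3, 3, 3, 3, 5, 5, 3, 5, 5, 5, 5, 3]

[3, 3, 3, 3, 3, 5, 5, 3, 5, 5, 5, 5, 3]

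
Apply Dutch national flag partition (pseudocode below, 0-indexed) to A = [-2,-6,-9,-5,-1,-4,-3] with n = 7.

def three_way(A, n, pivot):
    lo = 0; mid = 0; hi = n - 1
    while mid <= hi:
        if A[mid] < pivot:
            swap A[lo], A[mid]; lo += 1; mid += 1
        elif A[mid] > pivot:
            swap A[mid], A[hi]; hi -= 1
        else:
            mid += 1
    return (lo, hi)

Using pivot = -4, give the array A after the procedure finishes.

[-6,-9,-5,-4,-1,-3,-2]

lo=0 mid=0 hi=6
-2>-4: swap(0,6), hi=5 ⇒ [-3,-6,-9,-5,-1,-4,-2]
-3>-4: swap(0,5), hi=4 ⇒ [-4,-6,-9,-5,-1,-3,-2]
-4=-4: mid=1
-6<-4: swap(0,1), lo=1 mid=2 ⇒ [-6,-4,-9,-5,-1,-3,-2]
-9<-4: swap(1,2), lo=2 mid=3 ⇒ [-6,-9,-4,-5,-1,-3,-2]
-5<-4: swap(2,3), lo=3 mid=4 ⇒ [-6,-9,-5,-4,-1,-3,-2]
-1>-4: swap(4,4), hi=3 ⇒ [-6,-9,-5,-4,-1,-3,-2]
done. lo=3 hi=3; A=[-6,-9,-5,-4,-1,-3,-2]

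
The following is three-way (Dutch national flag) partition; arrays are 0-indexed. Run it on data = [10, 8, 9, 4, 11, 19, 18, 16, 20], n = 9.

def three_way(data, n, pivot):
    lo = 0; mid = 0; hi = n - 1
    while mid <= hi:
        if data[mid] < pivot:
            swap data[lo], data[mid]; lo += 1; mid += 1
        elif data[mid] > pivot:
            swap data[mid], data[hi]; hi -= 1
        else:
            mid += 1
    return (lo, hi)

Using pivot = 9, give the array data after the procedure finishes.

lo=0 mid=0 hi=8
10>9: swap(0,8), hi=7 ⇒ [20, 8, 9, 4, 11, 19, 18, 16, 10]
20>9: swap(0,7), hi=6 ⇒ [16, 8, 9, 4, 11, 19, 18, 20, 10]
16>9: swap(0,6), hi=5 ⇒ [18, 8, 9, 4, 11, 19, 16, 20, 10]
18>9: swap(0,5), hi=4 ⇒ [19, 8, 9, 4, 11, 18, 16, 20, 10]
19>9: swap(0,4), hi=3 ⇒ [11, 8, 9, 4, 19, 18, 16, 20, 10]
11>9: swap(0,3), hi=2 ⇒ [4, 8, 9, 11, 19, 18, 16, 20, 10]
4<9: swap(0,0), lo=1 mid=1 ⇒ [4, 8, 9, 11, 19, 18, 16, 20, 10]
8<9: swap(1,1), lo=2 mid=2 ⇒ [4, 8, 9, 11, 19, 18, 16, 20, 10]
9=9: mid=3
done. lo=2 hi=2; data=[4, 8, 9, 11, 19, 18, 16, 20, 10]

[4, 8, 9, 11, 19, 18, 16, 20, 10]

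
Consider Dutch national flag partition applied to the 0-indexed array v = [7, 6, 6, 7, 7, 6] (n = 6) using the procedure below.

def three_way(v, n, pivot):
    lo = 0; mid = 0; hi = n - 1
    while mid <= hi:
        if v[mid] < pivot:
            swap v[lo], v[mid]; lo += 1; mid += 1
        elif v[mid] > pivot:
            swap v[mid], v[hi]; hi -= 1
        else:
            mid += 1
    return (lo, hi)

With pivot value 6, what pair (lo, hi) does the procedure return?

(0, 2)

lo=0 mid=0 hi=5
7>6: swap(0,5), hi=4 ⇒ [6, 6, 6, 7, 7, 7]
6=6: mid=1
6=6: mid=2
6=6: mid=3
7>6: swap(3,4), hi=3 ⇒ [6, 6, 6, 7, 7, 7]
7>6: swap(3,3), hi=2 ⇒ [6, 6, 6, 7, 7, 7]
done. lo=0 hi=2; v=[6, 6, 6, 7, 7, 7]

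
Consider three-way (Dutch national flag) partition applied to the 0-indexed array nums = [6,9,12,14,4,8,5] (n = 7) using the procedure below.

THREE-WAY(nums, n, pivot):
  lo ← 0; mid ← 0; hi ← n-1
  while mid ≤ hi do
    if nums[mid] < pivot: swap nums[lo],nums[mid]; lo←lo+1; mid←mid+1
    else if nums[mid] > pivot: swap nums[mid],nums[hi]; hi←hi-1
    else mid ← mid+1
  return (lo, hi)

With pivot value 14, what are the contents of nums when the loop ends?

[6,9,12,4,8,5,14]

pivot = 14; lo=0, mid=0, hi=6
nums[mid]=6<14: swap nums[0],nums[0]; lo=1,mid=1 → [6,9,12,14,4,8,5]
nums[mid]=9<14: swap nums[1],nums[1]; lo=2,mid=2 → [6,9,12,14,4,8,5]
nums[mid]=12<14: swap nums[2],nums[2]; lo=3,mid=3 → [6,9,12,14,4,8,5]
nums[mid]=14=14: mid=4
nums[mid]=4<14: swap nums[3],nums[4]; lo=4,mid=5 → [6,9,12,4,14,8,5]
nums[mid]=8<14: swap nums[4],nums[5]; lo=5,mid=6 → [6,9,12,4,8,14,5]
nums[mid]=5<14: swap nums[5],nums[6]; lo=6,mid=7 → [6,9,12,4,8,5,14]
end: lo=6, hi=6; nums = [6,9,12,4,8,5,14]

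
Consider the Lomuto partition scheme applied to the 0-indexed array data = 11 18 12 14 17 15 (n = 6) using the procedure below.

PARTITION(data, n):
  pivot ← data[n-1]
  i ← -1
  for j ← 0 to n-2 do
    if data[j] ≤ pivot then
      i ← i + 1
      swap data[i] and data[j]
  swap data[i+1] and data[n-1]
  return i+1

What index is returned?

3

pivot = data[5] = 15; i = -1
j=0: data[0]=11 ≤ 15 → i=0, swap data[0],data[0] (no change) → 11 18 12 14 17 15
j=1: data[1]=18 > 15 → no swap
j=2: data[2]=12 ≤ 15 → i=1, swap data[1],data[2] → 11 12 18 14 17 15
j=3: data[3]=14 ≤ 15 → i=2, swap data[2],data[3] → 11 12 14 18 17 15
j=4: data[4]=17 > 15 → no swap
final swap data[3],data[5] → 11 12 14 15 17 18; return 3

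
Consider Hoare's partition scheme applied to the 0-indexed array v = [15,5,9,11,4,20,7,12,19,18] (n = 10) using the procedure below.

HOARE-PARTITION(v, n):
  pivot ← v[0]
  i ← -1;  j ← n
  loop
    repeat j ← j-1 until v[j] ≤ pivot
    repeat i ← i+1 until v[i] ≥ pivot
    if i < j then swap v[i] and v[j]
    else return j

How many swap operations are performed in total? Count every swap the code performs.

2

pivot = v[0] = 15; i = -1, j = 10
j→7 (v[7]=12≤15), i→0 (v[0]=15≥15); i<j, swap → [12,5,9,11,4,20,7,15,19,18]
j→6 (v[6]=7≤15), i→5 (v[5]=20≥15); i<j, swap → [12,5,9,11,4,7,20,15,19,18]
j→5, i→6; i≥j, return j=5. v = [12,5,9,11,4,7,20,15,19,18]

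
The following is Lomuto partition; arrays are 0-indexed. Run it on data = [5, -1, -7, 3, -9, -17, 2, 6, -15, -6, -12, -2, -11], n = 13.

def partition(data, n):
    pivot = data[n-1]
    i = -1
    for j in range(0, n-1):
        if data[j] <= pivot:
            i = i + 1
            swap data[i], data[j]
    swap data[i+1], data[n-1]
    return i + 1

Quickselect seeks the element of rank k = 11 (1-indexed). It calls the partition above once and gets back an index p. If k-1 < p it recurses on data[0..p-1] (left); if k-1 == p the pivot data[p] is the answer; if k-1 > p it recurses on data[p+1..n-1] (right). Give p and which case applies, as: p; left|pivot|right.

pivot=-11, i=-1
j=0: 5>-11, skip
j=1: -1>-11, skip
j=2: -7>-11, skip
j=3: 3>-11, skip
j=4: -9>-11, skip
j=5: -17≤-11, i=0, swap(0,5) ⇒ [-17, -1, -7, 3, -9, 5, 2, 6, -15, -6, -12, -2, -11]
j=6: 2>-11, skip
j=7: 6>-11, skip
j=8: -15≤-11, i=1, swap(1,8) ⇒ [-17, -15, -7, 3, -9, 5, 2, 6, -1, -6, -12, -2, -11]
j=9: -6>-11, skip
j=10: -12≤-11, i=2, swap(2,10) ⇒ [-17, -15, -12, 3, -9, 5, 2, 6, -1, -6, -7, -2, -11]
j=11: -2>-11, skip
swap(3,12) ⇒ [-17, -15, -12, -11, -9, 5, 2, 6, -1, -6, -7, -2, 3]; return 3
p = 3; k-1 = 10 > 3 ⇒ right

3; right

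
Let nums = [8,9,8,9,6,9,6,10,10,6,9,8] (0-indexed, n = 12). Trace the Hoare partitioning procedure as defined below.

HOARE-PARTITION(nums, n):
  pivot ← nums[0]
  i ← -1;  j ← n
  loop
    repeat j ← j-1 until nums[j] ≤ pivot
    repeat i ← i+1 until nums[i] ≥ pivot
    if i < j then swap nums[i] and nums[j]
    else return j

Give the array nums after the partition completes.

[8,6,6,6,9,9,8,10,10,9,9,8]

pivot=8
j stops at 11 (8), i stops at 0 (8); swap ⇒ [8,9,8,9,6,9,6,10,10,6,9,8]
j stops at 9 (6), i stops at 1 (9); swap ⇒ [8,6,8,9,6,9,6,10,10,9,9,8]
j stops at 6 (6), i stops at 2 (8); swap ⇒ [8,6,6,9,6,9,8,10,10,9,9,8]
j stops at 4 (6), i stops at 3 (9); swap ⇒ [8,6,6,6,9,9,8,10,10,9,9,8]
j stops at 3, i stops at 4; i≥j ⇒ return 3. nums=[8,6,6,6,9,9,8,10,10,9,9,8]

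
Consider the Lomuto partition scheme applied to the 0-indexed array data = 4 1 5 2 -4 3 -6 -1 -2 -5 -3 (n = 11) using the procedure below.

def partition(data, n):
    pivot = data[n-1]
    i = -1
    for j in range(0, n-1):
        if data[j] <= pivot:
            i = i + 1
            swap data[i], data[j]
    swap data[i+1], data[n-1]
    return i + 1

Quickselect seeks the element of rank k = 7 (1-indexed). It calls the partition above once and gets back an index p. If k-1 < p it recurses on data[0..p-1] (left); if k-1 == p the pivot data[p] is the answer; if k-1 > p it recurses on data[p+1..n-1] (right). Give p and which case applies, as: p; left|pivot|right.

3; right

pivot = data[10] = -3; i = -1
j=0: data[0]=4 > -3 → no swap
j=1: data[1]=1 > -3 → no swap
j=2: data[2]=5 > -3 → no swap
j=3: data[3]=2 > -3 → no swap
j=4: data[4]=-4 ≤ -3 → i=0, swap data[0],data[4] → -4 1 5 2 4 3 -6 -1 -2 -5 -3
j=5: data[5]=3 > -3 → no swap
j=6: data[6]=-6 ≤ -3 → i=1, swap data[1],data[6] → -4 -6 5 2 4 3 1 -1 -2 -5 -3
j=7: data[7]=-1 > -3 → no swap
j=8: data[8]=-2 > -3 → no swap
j=9: data[9]=-5 ≤ -3 → i=2, swap data[2],data[9] → -4 -6 -5 2 4 3 1 -1 -2 5 -3
final swap data[3],data[10] → -4 -6 -5 -3 4 3 1 -1 -2 5 2; return 3
p = 3; k-1 = 6 > 3 ⇒ right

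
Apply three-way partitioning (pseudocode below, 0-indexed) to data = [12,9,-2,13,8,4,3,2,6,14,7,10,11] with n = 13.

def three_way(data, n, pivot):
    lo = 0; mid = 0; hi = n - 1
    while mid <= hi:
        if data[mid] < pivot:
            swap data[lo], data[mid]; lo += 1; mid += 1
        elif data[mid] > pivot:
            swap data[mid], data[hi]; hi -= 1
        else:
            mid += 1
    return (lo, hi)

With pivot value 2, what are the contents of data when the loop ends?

[-2,2,13,8,4,3,9,6,14,7,10,11,12]

pivot = 2; lo=0, mid=0, hi=12
data[mid]=12>2: swap data[0],data[12]; hi=11 → [11,9,-2,13,8,4,3,2,6,14,7,10,12]
data[mid]=11>2: swap data[0],data[11]; hi=10 → [10,9,-2,13,8,4,3,2,6,14,7,11,12]
data[mid]=10>2: swap data[0],data[10]; hi=9 → [7,9,-2,13,8,4,3,2,6,14,10,11,12]
data[mid]=7>2: swap data[0],data[9]; hi=8 → [14,9,-2,13,8,4,3,2,6,7,10,11,12]
data[mid]=14>2: swap data[0],data[8]; hi=7 → [6,9,-2,13,8,4,3,2,14,7,10,11,12]
data[mid]=6>2: swap data[0],data[7]; hi=6 → [2,9,-2,13,8,4,3,6,14,7,10,11,12]
data[mid]=2=2: mid=1
data[mid]=9>2: swap data[1],data[6]; hi=5 → [2,3,-2,13,8,4,9,6,14,7,10,11,12]
data[mid]=3>2: swap data[1],data[5]; hi=4 → [2,4,-2,13,8,3,9,6,14,7,10,11,12]
data[mid]=4>2: swap data[1],data[4]; hi=3 → [2,8,-2,13,4,3,9,6,14,7,10,11,12]
data[mid]=8>2: swap data[1],data[3]; hi=2 → [2,13,-2,8,4,3,9,6,14,7,10,11,12]
data[mid]=13>2: swap data[1],data[2]; hi=1 → [2,-2,13,8,4,3,9,6,14,7,10,11,12]
data[mid]=-2<2: swap data[0],data[1]; lo=1,mid=2 → [-2,2,13,8,4,3,9,6,14,7,10,11,12]
end: lo=1, hi=1; data = [-2,2,13,8,4,3,9,6,14,7,10,11,12]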